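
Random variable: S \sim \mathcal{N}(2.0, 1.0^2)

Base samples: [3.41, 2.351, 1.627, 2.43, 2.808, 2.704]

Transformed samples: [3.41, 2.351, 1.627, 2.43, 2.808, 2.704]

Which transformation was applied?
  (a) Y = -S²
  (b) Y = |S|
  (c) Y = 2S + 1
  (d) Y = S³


Checking option (b) Y = |S|:
  S = 3.41 -> Y = 3.41 ✓
  S = 2.351 -> Y = 2.351 ✓
  S = 1.627 -> Y = 1.627 ✓
All samples match this transformation.

(b) |S|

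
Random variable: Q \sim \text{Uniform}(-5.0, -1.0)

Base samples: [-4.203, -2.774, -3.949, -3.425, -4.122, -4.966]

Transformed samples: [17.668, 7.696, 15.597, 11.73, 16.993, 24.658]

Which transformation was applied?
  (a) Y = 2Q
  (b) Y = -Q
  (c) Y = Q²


Checking option (c) Y = Q²:
  Q = -4.203 -> Y = 17.668 ✓
  Q = -2.774 -> Y = 7.696 ✓
  Q = -3.949 -> Y = 15.597 ✓
All samples match this transformation.

(c) Q²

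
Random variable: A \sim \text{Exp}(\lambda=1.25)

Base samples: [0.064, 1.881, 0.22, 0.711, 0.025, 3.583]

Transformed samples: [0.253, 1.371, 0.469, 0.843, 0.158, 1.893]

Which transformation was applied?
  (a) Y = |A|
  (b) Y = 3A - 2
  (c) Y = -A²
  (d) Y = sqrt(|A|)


Checking option (d) Y = sqrt(|A|):
  A = 0.064 -> Y = 0.253 ✓
  A = 1.881 -> Y = 1.371 ✓
  A = 0.22 -> Y = 0.469 ✓
All samples match this transformation.

(d) sqrt(|A|)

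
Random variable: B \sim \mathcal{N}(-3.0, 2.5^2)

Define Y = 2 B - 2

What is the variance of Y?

For Y = aB + b: Var(Y) = a² * Var(B)
Var(B) = 2.5^2 = 6.25
Var(Y) = 2² * 6.25 = 4 * 6.25 = 25

25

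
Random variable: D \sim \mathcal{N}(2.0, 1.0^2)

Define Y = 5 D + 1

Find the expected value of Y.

For Y = 5D + 1:
E[Y] = 5 * E[D] + 1
E[D] = 2.0 = 2
E[Y] = 5 * 2 + 1 = 11

11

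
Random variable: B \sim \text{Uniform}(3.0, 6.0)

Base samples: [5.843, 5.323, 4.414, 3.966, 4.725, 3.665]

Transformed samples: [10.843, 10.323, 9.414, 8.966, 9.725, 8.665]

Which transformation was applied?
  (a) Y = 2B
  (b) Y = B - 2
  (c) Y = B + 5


Checking option (c) Y = B + 5:
  B = 5.843 -> Y = 10.843 ✓
  B = 5.323 -> Y = 10.323 ✓
  B = 4.414 -> Y = 9.414 ✓
All samples match this transformation.

(c) B + 5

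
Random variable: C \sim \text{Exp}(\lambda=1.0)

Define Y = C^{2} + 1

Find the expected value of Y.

E[Y] = 1*E[C²] + 1
E[C] = 1
E[C²] = Var(C) + (E[C])² = 1 + 1 = 2
E[Y] = 1*2 + 1 = 3

3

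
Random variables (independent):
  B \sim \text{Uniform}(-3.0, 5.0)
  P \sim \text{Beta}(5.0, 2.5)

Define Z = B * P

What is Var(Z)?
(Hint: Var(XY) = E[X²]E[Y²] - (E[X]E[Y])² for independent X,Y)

Var(XY) = E[X²]E[Y²] - (E[X]E[Y])²
E[B] = 1, Var(B) = 5.3333333
E[P] = 0.66666667, Var(P) = 0.026143791
E[B²] = 5.3333333 + 1² = 6.3333333
E[P²] = 0.026143791 + 0.66666667² = 0.47058824
Var(Z) = 6.3333333*0.47058824 - (1*0.66666667)²
= 2.9803922 - 0.44444444 = 2.5359477

2.5359477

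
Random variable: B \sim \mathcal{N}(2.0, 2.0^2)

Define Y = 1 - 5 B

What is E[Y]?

For Y = -5B + 1:
E[Y] = -5 * E[B] + 1
E[B] = 2.0 = 2
E[Y] = -5 * 2 + 1 = -9

-9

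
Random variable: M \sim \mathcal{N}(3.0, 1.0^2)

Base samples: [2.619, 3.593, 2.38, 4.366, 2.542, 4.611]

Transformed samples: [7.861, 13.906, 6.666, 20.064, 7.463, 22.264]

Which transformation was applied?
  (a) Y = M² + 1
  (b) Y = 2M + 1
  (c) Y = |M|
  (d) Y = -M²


Checking option (a) Y = M² + 1:
  M = 2.619 -> Y = 7.861 ✓
  M = 3.593 -> Y = 13.906 ✓
  M = 2.38 -> Y = 6.666 ✓
All samples match this transformation.

(a) M² + 1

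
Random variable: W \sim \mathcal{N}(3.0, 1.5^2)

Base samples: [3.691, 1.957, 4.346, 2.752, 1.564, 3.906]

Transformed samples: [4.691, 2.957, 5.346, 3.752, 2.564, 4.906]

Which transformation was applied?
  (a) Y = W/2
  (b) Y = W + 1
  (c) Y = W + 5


Checking option (b) Y = W + 1:
  W = 3.691 -> Y = 4.691 ✓
  W = 1.957 -> Y = 2.957 ✓
  W = 4.346 -> Y = 5.346 ✓
All samples match this transformation.

(b) W + 1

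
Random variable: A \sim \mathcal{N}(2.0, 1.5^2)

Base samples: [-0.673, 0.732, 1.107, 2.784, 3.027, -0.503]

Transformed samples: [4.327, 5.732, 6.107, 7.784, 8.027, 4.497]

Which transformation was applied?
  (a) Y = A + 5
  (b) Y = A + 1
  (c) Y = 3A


Checking option (a) Y = A + 5:
  A = -0.673 -> Y = 4.327 ✓
  A = 0.732 -> Y = 5.732 ✓
  A = 1.107 -> Y = 6.107 ✓
All samples match this transformation.

(a) A + 5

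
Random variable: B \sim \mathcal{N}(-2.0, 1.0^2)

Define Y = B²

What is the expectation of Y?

E[B²] = Var(B) + (E[B])² = 1 + 4 = 5

5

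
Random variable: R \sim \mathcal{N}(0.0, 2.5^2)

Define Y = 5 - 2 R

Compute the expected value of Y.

For Y = -2R + 5:
E[Y] = -2 * E[R] + 5
E[R] = 0.0 = 0
E[Y] = -2 * 0 + 5 = 5

5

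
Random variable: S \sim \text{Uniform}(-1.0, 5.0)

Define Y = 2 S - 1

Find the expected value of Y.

For Y = 2S - 1:
E[Y] = 2 * E[S] - 1
E[S] = (-1 + 5)/2 = 2
E[Y] = 2 * 2 - 1 = 3

3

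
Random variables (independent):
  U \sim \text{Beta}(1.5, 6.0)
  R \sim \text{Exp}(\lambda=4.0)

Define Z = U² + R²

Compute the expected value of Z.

E[Z] = E[U²] + E[R²]
E[U²] = Var(U) + E[U]² = 0.018823529 + 0.04 = 0.058823529
E[R²] = Var(R) + E[R]² = 0.0625 + 0.0625 = 0.125
E[Z] = 0.058823529 + 0.125 = 0.18382353

0.18382353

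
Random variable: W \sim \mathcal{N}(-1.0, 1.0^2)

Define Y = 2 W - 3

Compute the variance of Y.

For Y = aW + b: Var(Y) = a² * Var(W)
Var(W) = 1.0^2 = 1
Var(Y) = 2² * 1 = 4 * 1 = 4

4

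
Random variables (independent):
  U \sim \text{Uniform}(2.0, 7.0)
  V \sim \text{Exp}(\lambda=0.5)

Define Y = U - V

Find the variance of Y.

For independent RVs: Var(aX + bY) = a²Var(X) + b²Var(Y)
Var(U) = 2.0833333
Var(V) = 4
Var(Y) = 1²*2.0833333 + (-1)²*4
= 1*2.0833333 + 1*4 = 6.0833333

6.0833333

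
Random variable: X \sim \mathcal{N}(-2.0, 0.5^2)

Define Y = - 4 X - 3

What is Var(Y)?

For Y = aX + b: Var(Y) = a² * Var(X)
Var(X) = 0.5^2 = 0.25
Var(Y) = (-4)² * 0.25 = 16 * 0.25 = 4

4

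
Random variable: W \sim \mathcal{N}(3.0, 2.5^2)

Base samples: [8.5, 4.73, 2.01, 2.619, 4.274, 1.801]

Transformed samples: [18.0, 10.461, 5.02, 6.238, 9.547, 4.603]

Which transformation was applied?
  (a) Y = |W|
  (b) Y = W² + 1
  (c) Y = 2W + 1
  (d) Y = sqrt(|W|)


Checking option (c) Y = 2W + 1:
  W = 8.5 -> Y = 18.0 ✓
  W = 4.73 -> Y = 10.461 ✓
  W = 2.01 -> Y = 5.02 ✓
All samples match this transformation.

(c) 2W + 1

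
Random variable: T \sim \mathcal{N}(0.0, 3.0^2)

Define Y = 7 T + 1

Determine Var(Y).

For Y = aT + b: Var(Y) = a² * Var(T)
Var(T) = 3.0^2 = 9
Var(Y) = 7² * 9 = 49 * 9 = 441

441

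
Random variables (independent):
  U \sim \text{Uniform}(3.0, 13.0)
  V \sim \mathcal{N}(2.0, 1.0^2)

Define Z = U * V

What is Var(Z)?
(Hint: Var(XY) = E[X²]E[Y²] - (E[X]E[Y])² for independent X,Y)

Var(XY) = E[X²]E[Y²] - (E[X]E[Y])²
E[U] = 8, Var(U) = 8.3333333
E[V] = 2, Var(V) = 1
E[U²] = 8.3333333 + 8² = 72.333333
E[V²] = 1 + 2² = 5
Var(Z) = 72.333333*5 - (8*2)²
= 361.66667 - 256 = 105.66667

105.66667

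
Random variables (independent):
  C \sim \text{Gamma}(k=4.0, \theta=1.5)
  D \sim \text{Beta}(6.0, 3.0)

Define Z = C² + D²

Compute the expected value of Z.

E[Z] = E[C²] + E[D²]
E[C²] = Var(C) + E[C]² = 9 + 36 = 45
E[D²] = Var(D) + E[D]² = 0.022222222 + 0.44444444 = 0.46666667
E[Z] = 45 + 0.46666667 = 45.466667

45.466667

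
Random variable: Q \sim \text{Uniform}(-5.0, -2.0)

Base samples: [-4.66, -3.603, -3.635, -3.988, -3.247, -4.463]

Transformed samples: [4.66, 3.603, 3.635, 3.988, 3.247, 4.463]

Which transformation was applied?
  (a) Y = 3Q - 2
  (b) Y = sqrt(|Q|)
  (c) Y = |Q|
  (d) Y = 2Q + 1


Checking option (c) Y = |Q|:
  Q = -4.66 -> Y = 4.66 ✓
  Q = -3.603 -> Y = 3.603 ✓
  Q = -3.635 -> Y = 3.635 ✓
All samples match this transformation.

(c) |Q|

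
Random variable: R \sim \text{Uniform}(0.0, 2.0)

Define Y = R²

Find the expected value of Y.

Using E[X²] = Var(X) + (E[X])²:
E[R] = 1
Var(R) = (2 - 0)^2/12 = 0.33333333
E[R²] = 0.33333333 + 1² = 0.33333333 + 1 = 1.3333333

1.3333333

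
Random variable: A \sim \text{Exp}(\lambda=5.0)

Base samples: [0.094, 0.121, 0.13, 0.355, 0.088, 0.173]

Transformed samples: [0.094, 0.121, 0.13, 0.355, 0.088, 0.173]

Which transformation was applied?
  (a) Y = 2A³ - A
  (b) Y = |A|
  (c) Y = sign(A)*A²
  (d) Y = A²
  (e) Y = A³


Checking option (b) Y = |A|:
  A = 0.094 -> Y = 0.094 ✓
  A = 0.121 -> Y = 0.121 ✓
  A = 0.13 -> Y = 0.13 ✓
All samples match this transformation.

(b) |A|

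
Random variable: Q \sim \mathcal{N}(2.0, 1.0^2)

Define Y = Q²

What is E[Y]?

Using E[X²] = Var(X) + (E[X])²:
E[Q] = 2
Var(Q) = 1.0^2 = 1
E[Q²] = 1 + 2² = 1 + 4 = 5

5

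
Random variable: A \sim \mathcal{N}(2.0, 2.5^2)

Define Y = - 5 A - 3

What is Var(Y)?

For Y = aA + b: Var(Y) = a² * Var(A)
Var(A) = 2.5^2 = 6.25
Var(Y) = (-5)² * 6.25 = 25 * 6.25 = 156.25

156.25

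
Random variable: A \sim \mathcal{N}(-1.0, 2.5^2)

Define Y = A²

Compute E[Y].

E[A²] = Var(A) + (E[A])² = 6.25 + 1 = 7.25

7.25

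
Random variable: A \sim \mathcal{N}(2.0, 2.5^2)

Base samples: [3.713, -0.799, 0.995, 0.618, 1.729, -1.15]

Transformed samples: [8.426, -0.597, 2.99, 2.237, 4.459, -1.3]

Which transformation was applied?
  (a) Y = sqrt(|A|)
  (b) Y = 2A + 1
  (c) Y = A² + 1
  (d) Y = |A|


Checking option (b) Y = 2A + 1:
  A = 3.713 -> Y = 8.426 ✓
  A = -0.799 -> Y = -0.597 ✓
  A = 0.995 -> Y = 2.99 ✓
All samples match this transformation.

(b) 2A + 1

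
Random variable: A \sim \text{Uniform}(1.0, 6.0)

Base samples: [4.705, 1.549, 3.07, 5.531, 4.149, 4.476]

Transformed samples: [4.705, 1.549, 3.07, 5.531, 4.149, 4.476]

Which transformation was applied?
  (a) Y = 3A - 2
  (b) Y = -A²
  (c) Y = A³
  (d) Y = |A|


Checking option (d) Y = |A|:
  A = 4.705 -> Y = 4.705 ✓
  A = 1.549 -> Y = 1.549 ✓
  A = 3.07 -> Y = 3.07 ✓
All samples match this transformation.

(d) |A|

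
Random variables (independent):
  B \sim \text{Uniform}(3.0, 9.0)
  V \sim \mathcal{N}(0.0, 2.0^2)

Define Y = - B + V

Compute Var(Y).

For independent RVs: Var(aX + bY) = a²Var(X) + b²Var(Y)
Var(B) = 3
Var(V) = 4
Var(Y) = (-1)²*3 + 1²*4
= 1*3 + 1*4 = 7

7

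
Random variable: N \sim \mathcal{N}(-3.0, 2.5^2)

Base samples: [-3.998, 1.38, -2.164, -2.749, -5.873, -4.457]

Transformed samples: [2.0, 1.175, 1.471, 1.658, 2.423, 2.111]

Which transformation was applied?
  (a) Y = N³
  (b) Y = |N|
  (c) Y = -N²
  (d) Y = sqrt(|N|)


Checking option (d) Y = sqrt(|N|):
  N = -3.998 -> Y = 2.0 ✓
  N = 1.38 -> Y = 1.175 ✓
  N = -2.164 -> Y = 1.471 ✓
All samples match this transformation.

(d) sqrt(|N|)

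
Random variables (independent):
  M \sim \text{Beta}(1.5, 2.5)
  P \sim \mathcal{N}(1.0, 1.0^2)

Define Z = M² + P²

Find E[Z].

E[Z] = E[M²] + E[P²]
E[M²] = Var(M) + E[M]² = 0.046875 + 0.140625 = 0.1875
E[P²] = Var(P) + E[P]² = 1 + 1 = 2
E[Z] = 0.1875 + 2 = 2.1875

2.1875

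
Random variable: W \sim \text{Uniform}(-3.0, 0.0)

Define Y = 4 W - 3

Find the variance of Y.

For Y = aW + b: Var(Y) = a² * Var(W)
Var(W) = (0 + 3)^2/12 = 0.75
Var(Y) = 4² * 0.75 = 16 * 0.75 = 12

12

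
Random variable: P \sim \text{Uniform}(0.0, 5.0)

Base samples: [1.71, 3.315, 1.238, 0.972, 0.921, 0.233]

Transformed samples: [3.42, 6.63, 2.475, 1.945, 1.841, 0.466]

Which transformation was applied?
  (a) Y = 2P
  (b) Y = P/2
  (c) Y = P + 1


Checking option (a) Y = 2P:
  P = 1.71 -> Y = 3.42 ✓
  P = 3.315 -> Y = 6.63 ✓
  P = 1.238 -> Y = 2.475 ✓
All samples match this transformation.

(a) 2P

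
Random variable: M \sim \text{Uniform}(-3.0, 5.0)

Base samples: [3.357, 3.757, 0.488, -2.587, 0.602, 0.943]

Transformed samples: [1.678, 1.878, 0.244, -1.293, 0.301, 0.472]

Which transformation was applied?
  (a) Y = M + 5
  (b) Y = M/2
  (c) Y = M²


Checking option (b) Y = M/2:
  M = 3.357 -> Y = 1.678 ✓
  M = 3.757 -> Y = 1.878 ✓
  M = 0.488 -> Y = 0.244 ✓
All samples match this transformation.

(b) M/2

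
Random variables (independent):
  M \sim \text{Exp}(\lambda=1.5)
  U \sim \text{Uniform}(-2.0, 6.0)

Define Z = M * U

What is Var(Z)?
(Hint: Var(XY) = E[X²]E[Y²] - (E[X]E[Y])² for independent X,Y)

Var(XY) = E[X²]E[Y²] - (E[X]E[Y])²
E[M] = 0.66666667, Var(M) = 0.44444444
E[U] = 2, Var(U) = 5.3333333
E[M²] = 0.44444444 + 0.66666667² = 0.88888889
E[U²] = 5.3333333 + 2² = 9.3333333
Var(Z) = 0.88888889*9.3333333 - (0.66666667*2)²
= 8.2962963 - 1.7777778 = 6.5185185

6.5185185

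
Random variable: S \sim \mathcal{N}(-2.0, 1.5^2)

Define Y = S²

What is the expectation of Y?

E[S²] = Var(S) + (E[S])² = 2.25 + 4 = 6.25

6.25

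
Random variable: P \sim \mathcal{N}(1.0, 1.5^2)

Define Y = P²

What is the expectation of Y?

E[P²] = Var(P) + (E[P])² = 2.25 + 1 = 3.25

3.25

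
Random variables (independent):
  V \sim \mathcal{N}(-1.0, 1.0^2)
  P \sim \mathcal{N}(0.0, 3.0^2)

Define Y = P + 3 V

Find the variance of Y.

For independent RVs: Var(aX + bY) = a²Var(X) + b²Var(Y)
Var(V) = 1
Var(P) = 9
Var(Y) = 3²*1 + 1²*9
= 9*1 + 1*9 = 18

18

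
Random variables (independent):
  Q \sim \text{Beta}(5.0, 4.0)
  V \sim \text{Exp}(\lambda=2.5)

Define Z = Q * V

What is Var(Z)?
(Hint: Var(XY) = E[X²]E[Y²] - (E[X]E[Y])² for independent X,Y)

Var(XY) = E[X²]E[Y²] - (E[X]E[Y])²
E[Q] = 0.55555556, Var(Q) = 0.024691358
E[V] = 0.4, Var(V) = 0.16
E[Q²] = 0.024691358 + 0.55555556² = 0.33333333
E[V²] = 0.16 + 0.4² = 0.32
Var(Z) = 0.33333333*0.32 - (0.55555556*0.4)²
= 0.10666667 - 0.049382716 = 0.057283951

0.057283951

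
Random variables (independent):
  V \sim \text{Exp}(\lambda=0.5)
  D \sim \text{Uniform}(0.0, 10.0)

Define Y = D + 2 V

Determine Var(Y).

For independent RVs: Var(aX + bY) = a²Var(X) + b²Var(Y)
Var(V) = 4
Var(D) = 8.3333333
Var(Y) = 2²*4 + 1²*8.3333333
= 4*4 + 1*8.3333333 = 24.333333

24.333333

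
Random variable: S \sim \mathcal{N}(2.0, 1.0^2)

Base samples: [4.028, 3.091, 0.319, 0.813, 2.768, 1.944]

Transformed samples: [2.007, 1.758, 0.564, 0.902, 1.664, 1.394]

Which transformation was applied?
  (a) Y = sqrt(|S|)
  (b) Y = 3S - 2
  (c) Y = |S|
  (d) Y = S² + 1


Checking option (a) Y = sqrt(|S|):
  S = 4.028 -> Y = 2.007 ✓
  S = 3.091 -> Y = 1.758 ✓
  S = 0.319 -> Y = 0.564 ✓
All samples match this transformation.

(a) sqrt(|S|)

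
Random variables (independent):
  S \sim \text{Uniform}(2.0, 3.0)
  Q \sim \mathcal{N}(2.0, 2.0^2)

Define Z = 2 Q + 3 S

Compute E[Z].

E[Z] = 3*E[S] + 2*E[Q]
E[S] = 2.5
E[Q] = 2
E[Z] = 3*2.5 + 2*2 = 11.5

11.5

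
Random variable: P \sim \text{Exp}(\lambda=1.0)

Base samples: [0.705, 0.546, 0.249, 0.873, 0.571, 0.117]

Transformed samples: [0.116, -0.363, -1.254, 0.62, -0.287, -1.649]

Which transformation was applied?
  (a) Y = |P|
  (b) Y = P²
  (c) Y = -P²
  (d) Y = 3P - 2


Checking option (d) Y = 3P - 2:
  P = 0.705 -> Y = 0.116 ✓
  P = 0.546 -> Y = -0.363 ✓
  P = 0.249 -> Y = -1.254 ✓
All samples match this transformation.

(d) 3P - 2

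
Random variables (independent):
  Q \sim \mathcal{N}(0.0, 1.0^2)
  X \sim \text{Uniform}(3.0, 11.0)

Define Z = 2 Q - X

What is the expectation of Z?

E[Z] = 2*E[Q] - 1*E[X]
E[Q] = 0
E[X] = 7
E[Z] = 2*0 - 1*7 = -7

-7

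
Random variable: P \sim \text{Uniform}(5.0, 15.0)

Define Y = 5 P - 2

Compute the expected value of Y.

For Y = 5P - 2:
E[Y] = 5 * E[P] - 2
E[P] = (5 + 15)/2 = 10
E[Y] = 5 * 10 - 2 = 48

48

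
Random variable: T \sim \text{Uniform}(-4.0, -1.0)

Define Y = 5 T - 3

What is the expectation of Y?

For Y = 5T - 3:
E[Y] = 5 * E[T] - 3
E[T] = (-4 - 1)/2 = -2.5
E[Y] = 5 * (-2.5) - 3 = -15.5

-15.5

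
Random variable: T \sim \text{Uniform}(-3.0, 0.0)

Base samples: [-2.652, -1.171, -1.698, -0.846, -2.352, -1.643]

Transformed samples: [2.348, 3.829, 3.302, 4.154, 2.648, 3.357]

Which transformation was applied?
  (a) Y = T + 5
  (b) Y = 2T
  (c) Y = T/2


Checking option (a) Y = T + 5:
  T = -2.652 -> Y = 2.348 ✓
  T = -1.171 -> Y = 3.829 ✓
  T = -1.698 -> Y = 3.302 ✓
All samples match this transformation.

(a) T + 5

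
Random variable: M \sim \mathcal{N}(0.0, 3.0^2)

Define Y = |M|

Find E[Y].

For X ~ N(0, 3.0²), E[|X|] = sigma * sqrt(2/pi)
= 3.0 * sqrt(2/pi) = 2.3936537

2.3936537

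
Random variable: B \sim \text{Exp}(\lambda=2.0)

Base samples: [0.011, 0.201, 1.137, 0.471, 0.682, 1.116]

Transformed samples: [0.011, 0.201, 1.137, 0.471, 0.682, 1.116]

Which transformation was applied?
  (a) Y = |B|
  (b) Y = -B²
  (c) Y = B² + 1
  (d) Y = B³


Checking option (a) Y = |B|:
  B = 0.011 -> Y = 0.011 ✓
  B = 0.201 -> Y = 0.201 ✓
  B = 1.137 -> Y = 1.137 ✓
All samples match this transformation.

(a) |B|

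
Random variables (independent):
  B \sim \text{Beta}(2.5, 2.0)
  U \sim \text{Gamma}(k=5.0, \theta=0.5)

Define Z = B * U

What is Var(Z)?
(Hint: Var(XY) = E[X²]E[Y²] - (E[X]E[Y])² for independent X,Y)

Var(XY) = E[X²]E[Y²] - (E[X]E[Y])²
E[B] = 0.55555556, Var(B) = 0.044893378
E[U] = 2.5, Var(U) = 1.25
E[B²] = 0.044893378 + 0.55555556² = 0.35353535
E[U²] = 1.25 + 2.5² = 7.5
Var(Z) = 0.35353535*7.5 - (0.55555556*2.5)²
= 2.6515152 - 1.9290123 = 0.72250281

0.72250281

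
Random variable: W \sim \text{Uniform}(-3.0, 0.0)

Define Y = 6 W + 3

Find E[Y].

For Y = 6W + 3:
E[Y] = 6 * E[W] + 3
E[W] = (-3 + 0)/2 = -1.5
E[Y] = 6 * (-1.5) + 3 = -6

-6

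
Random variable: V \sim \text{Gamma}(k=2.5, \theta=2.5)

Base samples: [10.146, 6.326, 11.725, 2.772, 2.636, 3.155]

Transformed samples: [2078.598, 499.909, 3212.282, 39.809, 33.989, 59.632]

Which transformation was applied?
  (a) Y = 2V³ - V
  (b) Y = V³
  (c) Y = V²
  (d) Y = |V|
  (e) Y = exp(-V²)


Checking option (a) Y = 2V³ - V:
  V = 10.146 -> Y = 2078.598 ✓
  V = 6.326 -> Y = 499.909 ✓
  V = 11.725 -> Y = 3212.282 ✓
All samples match this transformation.

(a) 2V³ - V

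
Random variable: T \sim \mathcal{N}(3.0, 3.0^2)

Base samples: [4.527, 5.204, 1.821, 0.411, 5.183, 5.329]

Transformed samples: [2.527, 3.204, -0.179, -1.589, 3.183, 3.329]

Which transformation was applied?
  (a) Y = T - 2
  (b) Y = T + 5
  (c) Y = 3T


Checking option (a) Y = T - 2:
  T = 4.527 -> Y = 2.527 ✓
  T = 5.204 -> Y = 3.204 ✓
  T = 1.821 -> Y = -0.179 ✓
All samples match this transformation.

(a) T - 2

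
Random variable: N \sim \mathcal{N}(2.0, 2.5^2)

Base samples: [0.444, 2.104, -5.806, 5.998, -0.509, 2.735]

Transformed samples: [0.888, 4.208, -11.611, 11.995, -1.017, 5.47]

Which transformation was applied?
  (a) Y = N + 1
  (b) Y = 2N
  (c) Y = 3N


Checking option (b) Y = 2N:
  N = 0.444 -> Y = 0.888 ✓
  N = 2.104 -> Y = 4.208 ✓
  N = -5.806 -> Y = -11.611 ✓
All samples match this transformation.

(b) 2N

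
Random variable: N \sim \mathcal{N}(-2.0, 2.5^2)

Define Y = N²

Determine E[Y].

Using E[X²] = Var(X) + (E[X])²:
E[N] = -2
Var(N) = 2.5^2 = 6.25
E[N²] = 6.25 + (-2)² = 6.25 + 4 = 10.25

10.25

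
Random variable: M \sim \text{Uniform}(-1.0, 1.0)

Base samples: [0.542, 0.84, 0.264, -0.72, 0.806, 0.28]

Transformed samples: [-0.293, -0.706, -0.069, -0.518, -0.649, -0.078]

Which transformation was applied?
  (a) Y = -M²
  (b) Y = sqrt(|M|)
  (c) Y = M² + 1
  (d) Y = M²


Checking option (a) Y = -M²:
  M = 0.542 -> Y = -0.293 ✓
  M = 0.84 -> Y = -0.706 ✓
  M = 0.264 -> Y = -0.069 ✓
All samples match this transformation.

(a) -M²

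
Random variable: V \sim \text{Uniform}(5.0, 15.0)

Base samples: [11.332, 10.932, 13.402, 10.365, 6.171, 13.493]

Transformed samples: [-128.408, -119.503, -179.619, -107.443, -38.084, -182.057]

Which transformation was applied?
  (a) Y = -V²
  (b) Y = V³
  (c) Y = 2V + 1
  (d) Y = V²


Checking option (a) Y = -V²:
  V = 11.332 -> Y = -128.408 ✓
  V = 10.932 -> Y = -119.503 ✓
  V = 13.402 -> Y = -179.619 ✓
All samples match this transformation.

(a) -V²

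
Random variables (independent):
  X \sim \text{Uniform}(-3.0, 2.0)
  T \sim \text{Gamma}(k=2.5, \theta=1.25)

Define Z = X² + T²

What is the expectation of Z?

E[Z] = E[X²] + E[T²]
E[X²] = Var(X) + E[X]² = 2.0833333 + 0.25 = 2.3333333
E[T²] = Var(T) + E[T]² = 3.90625 + 9.765625 = 13.671875
E[Z] = 2.3333333 + 13.671875 = 16.005208

16.005208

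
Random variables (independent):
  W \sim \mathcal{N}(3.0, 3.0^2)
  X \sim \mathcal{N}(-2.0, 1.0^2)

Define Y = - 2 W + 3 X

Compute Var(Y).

For independent RVs: Var(aX + bY) = a²Var(X) + b²Var(Y)
Var(W) = 9
Var(X) = 1
Var(Y) = (-2)²*9 + 3²*1
= 4*9 + 9*1 = 45

45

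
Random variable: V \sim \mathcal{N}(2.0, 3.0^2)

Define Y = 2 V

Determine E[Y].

For Y = 2V:
E[Y] = 2 * E[V]
E[V] = 2.0 = 2
E[Y] = 2 * 2 = 4

4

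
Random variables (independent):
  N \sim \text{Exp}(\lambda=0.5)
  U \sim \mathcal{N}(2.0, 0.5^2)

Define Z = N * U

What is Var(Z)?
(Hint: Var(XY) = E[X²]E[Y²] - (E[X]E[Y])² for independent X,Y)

Var(XY) = E[X²]E[Y²] - (E[X]E[Y])²
E[N] = 2, Var(N) = 4
E[U] = 2, Var(U) = 0.25
E[N²] = 4 + 2² = 8
E[U²] = 0.25 + 2² = 4.25
Var(Z) = 8*4.25 - (2*2)²
= 34 - 16 = 18

18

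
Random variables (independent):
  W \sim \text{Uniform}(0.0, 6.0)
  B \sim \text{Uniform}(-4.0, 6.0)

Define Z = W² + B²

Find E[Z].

E[Z] = E[W²] + E[B²]
E[W²] = Var(W) + E[W]² = 3 + 9 = 12
E[B²] = Var(B) + E[B]² = 8.3333333 + 1 = 9.3333333
E[Z] = 12 + 9.3333333 = 21.333333

21.333333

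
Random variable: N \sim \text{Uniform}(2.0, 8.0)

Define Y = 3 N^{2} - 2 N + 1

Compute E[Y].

E[Y] = 3*E[N²] - 2*E[N] + 1
E[N] = 5
E[N²] = Var(N) + (E[N])² = 3 + 25 = 28
E[Y] = 3*28 - 2*5 + 1 = 75

75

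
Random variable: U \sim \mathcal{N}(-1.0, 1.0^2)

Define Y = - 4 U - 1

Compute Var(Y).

For Y = aU + b: Var(Y) = a² * Var(U)
Var(U) = 1.0^2 = 1
Var(Y) = (-4)² * 1 = 16 * 1 = 16

16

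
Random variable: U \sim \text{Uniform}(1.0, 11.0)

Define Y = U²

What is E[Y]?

E[U²] = Var(U) + (E[U])² = 8.3333333 + 36 = 44.333333

44.333333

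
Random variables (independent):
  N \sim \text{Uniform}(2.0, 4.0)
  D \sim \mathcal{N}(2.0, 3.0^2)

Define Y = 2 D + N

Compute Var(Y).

For independent RVs: Var(aX + bY) = a²Var(X) + b²Var(Y)
Var(N) = 0.33333333
Var(D) = 9
Var(Y) = 1²*0.33333333 + 2²*9
= 1*0.33333333 + 4*9 = 36.333333

36.333333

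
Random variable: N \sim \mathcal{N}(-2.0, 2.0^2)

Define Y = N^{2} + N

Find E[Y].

E[Y] = 1*E[N²] + 1*E[N]
E[N] = -2
E[N²] = Var(N) + (E[N])² = 4 + 4 = 8
E[Y] = 1*8 + 1*(-2) = 6

6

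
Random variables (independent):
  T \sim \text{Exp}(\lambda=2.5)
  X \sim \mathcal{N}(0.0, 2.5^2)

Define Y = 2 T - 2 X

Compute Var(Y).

For independent RVs: Var(aX + bY) = a²Var(X) + b²Var(Y)
Var(T) = 0.16
Var(X) = 6.25
Var(Y) = 2²*0.16 + (-2)²*6.25
= 4*0.16 + 4*6.25 = 25.64

25.64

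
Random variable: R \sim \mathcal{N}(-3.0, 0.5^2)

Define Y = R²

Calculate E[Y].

E[R²] = Var(R) + (E[R])² = 0.25 + 9 = 9.25

9.25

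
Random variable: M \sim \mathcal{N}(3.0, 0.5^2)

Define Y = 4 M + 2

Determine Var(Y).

For Y = aM + b: Var(Y) = a² * Var(M)
Var(M) = 0.5^2 = 0.25
Var(Y) = 4² * 0.25 = 16 * 0.25 = 4

4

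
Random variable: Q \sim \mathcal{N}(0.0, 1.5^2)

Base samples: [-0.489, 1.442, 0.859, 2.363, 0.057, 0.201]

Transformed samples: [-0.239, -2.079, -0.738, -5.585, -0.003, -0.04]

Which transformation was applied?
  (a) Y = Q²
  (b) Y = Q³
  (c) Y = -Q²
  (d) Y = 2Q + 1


Checking option (c) Y = -Q²:
  Q = -0.489 -> Y = -0.239 ✓
  Q = 1.442 -> Y = -2.079 ✓
  Q = 0.859 -> Y = -0.738 ✓
All samples match this transformation.

(c) -Q²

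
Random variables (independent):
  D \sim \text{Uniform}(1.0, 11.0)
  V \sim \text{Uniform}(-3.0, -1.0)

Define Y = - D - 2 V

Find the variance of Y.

For independent RVs: Var(aX + bY) = a²Var(X) + b²Var(Y)
Var(D) = 8.3333333
Var(V) = 0.33333333
Var(Y) = (-1)²*8.3333333 + (-2)²*0.33333333
= 1*8.3333333 + 4*0.33333333 = 9.6666667

9.6666667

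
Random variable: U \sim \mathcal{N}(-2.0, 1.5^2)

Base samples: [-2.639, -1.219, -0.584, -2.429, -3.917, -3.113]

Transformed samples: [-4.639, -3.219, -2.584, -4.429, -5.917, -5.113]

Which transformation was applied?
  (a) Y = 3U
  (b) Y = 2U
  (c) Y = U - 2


Checking option (c) Y = U - 2:
  U = -2.639 -> Y = -4.639 ✓
  U = -1.219 -> Y = -3.219 ✓
  U = -0.584 -> Y = -2.584 ✓
All samples match this transformation.

(c) U - 2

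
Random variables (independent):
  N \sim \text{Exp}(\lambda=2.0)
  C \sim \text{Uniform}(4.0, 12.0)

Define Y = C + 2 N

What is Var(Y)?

For independent RVs: Var(aX + bY) = a²Var(X) + b²Var(Y)
Var(N) = 0.25
Var(C) = 5.3333333
Var(Y) = 2²*0.25 + 1²*5.3333333
= 4*0.25 + 1*5.3333333 = 6.3333333

6.3333333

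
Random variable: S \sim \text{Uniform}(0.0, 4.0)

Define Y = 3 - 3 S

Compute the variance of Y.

For Y = aS + b: Var(Y) = a² * Var(S)
Var(S) = (4 - 0)^2/12 = 1.3333333
Var(Y) = (-3)² * 1.3333333 = 9 * 1.3333333 = 12

12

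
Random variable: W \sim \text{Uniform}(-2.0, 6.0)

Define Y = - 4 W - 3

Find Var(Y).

For Y = aW + b: Var(Y) = a² * Var(W)
Var(W) = (6 + 2)^2/12 = 5.3333333
Var(Y) = (-4)² * 5.3333333 = 16 * 5.3333333 = 85.333333

85.333333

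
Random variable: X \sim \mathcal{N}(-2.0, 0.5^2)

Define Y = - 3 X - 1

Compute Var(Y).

For Y = aX + b: Var(Y) = a² * Var(X)
Var(X) = 0.5^2 = 0.25
Var(Y) = (-3)² * 0.25 = 9 * 0.25 = 2.25

2.25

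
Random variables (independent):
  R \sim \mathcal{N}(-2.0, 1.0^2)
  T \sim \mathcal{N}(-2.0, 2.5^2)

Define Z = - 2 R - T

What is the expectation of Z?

E[Z] = -2*E[R] - 1*E[T]
E[R] = -2
E[T] = -2
E[Z] = -2*(-2) - 1*(-2) = 6

6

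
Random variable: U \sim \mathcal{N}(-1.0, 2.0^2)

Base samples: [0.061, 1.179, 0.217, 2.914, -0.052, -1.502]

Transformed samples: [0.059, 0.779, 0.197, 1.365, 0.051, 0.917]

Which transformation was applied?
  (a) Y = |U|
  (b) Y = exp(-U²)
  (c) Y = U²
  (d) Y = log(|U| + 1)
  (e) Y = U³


Checking option (d) Y = log(|U| + 1):
  U = 0.061 -> Y = 0.059 ✓
  U = 1.179 -> Y = 0.779 ✓
  U = 0.217 -> Y = 0.197 ✓
All samples match this transformation.

(d) log(|U| + 1)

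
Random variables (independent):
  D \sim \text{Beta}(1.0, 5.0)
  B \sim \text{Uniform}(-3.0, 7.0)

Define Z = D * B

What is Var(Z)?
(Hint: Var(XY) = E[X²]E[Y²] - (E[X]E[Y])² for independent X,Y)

Var(XY) = E[X²]E[Y²] - (E[X]E[Y])²
E[D] = 0.16666667, Var(D) = 0.01984127
E[B] = 2, Var(B) = 8.3333333
E[D²] = 0.01984127 + 0.16666667² = 0.047619048
E[B²] = 8.3333333 + 2² = 12.333333
Var(Z) = 0.047619048*12.333333 - (0.16666667*2)²
= 0.58730159 - 0.11111111 = 0.47619048

0.47619048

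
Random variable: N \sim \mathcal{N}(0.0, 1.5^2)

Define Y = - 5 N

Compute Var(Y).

For Y = aN + b: Var(Y) = a² * Var(N)
Var(N) = 1.5^2 = 2.25
Var(Y) = (-5)² * 2.25 = 25 * 2.25 = 56.25

56.25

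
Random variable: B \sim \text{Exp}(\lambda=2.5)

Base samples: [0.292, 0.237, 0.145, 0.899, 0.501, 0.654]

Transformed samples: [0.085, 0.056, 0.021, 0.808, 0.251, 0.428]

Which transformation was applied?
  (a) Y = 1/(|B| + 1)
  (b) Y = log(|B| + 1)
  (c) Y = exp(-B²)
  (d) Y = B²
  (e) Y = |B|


Checking option (d) Y = B²:
  B = 0.292 -> Y = 0.085 ✓
  B = 0.237 -> Y = 0.056 ✓
  B = 0.145 -> Y = 0.021 ✓
All samples match this transformation.

(d) B²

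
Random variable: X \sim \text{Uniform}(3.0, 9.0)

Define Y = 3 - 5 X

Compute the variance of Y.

For Y = aX + b: Var(Y) = a² * Var(X)
Var(X) = (9 - 3)^2/12 = 3
Var(Y) = (-5)² * 3 = 25 * 3 = 75

75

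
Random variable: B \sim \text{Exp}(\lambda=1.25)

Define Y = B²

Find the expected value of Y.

Using E[X²] = Var(X) + (E[X])²:
E[B] = 0.8
Var(B) = 1/1.25^2 = 0.64
E[B²] = 0.64 + 0.8² = 0.64 + 0.64 = 1.28

1.28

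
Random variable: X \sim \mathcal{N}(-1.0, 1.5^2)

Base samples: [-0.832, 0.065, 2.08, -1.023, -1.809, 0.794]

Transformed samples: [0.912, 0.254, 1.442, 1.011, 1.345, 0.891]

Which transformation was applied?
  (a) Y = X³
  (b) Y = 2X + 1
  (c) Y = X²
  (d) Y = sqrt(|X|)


Checking option (d) Y = sqrt(|X|):
  X = -0.832 -> Y = 0.912 ✓
  X = 0.065 -> Y = 0.254 ✓
  X = 2.08 -> Y = 1.442 ✓
All samples match this transformation.

(d) sqrt(|X|)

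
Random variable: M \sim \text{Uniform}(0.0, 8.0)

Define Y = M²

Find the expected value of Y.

E[M²] = Var(M) + (E[M])² = 5.3333333 + 16 = 21.333333

21.333333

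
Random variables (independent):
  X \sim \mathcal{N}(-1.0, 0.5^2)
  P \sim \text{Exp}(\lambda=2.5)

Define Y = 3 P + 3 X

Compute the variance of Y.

For independent RVs: Var(aX + bY) = a²Var(X) + b²Var(Y)
Var(X) = 0.25
Var(P) = 0.16
Var(Y) = 3²*0.25 + 3²*0.16
= 9*0.25 + 9*0.16 = 3.69

3.69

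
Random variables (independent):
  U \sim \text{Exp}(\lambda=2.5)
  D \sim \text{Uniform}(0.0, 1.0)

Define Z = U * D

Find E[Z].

For independent RVs: E[XY] = E[X]*E[Y]
E[U] = 0.4
E[D] = 0.5
E[Z] = 0.4 * 0.5 = 0.2

0.2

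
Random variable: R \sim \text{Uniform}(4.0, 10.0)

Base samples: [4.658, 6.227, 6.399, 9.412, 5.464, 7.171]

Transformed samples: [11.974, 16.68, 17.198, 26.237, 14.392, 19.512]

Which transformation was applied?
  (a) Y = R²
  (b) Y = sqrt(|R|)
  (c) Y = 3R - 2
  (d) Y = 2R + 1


Checking option (c) Y = 3R - 2:
  R = 4.658 -> Y = 11.974 ✓
  R = 6.227 -> Y = 16.68 ✓
  R = 6.399 -> Y = 17.198 ✓
All samples match this transformation.

(c) 3R - 2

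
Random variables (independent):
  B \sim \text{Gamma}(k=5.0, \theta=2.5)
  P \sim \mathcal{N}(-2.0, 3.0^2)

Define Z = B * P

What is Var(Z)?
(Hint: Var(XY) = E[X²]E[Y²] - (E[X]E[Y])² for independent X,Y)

Var(XY) = E[X²]E[Y²] - (E[X]E[Y])²
E[B] = 12.5, Var(B) = 31.25
E[P] = -2, Var(P) = 9
E[B²] = 31.25 + 12.5² = 187.5
E[P²] = 9 + (-2)² = 13
Var(Z) = 187.5*13 - (12.5*(-2))²
= 2437.5 - 625 = 1812.5

1812.5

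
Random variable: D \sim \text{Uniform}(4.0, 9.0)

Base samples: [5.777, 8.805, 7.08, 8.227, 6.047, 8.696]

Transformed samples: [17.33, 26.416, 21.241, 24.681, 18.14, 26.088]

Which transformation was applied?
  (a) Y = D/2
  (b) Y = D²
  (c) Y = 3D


Checking option (c) Y = 3D:
  D = 5.777 -> Y = 17.33 ✓
  D = 8.805 -> Y = 26.416 ✓
  D = 7.08 -> Y = 21.241 ✓
All samples match this transformation.

(c) 3D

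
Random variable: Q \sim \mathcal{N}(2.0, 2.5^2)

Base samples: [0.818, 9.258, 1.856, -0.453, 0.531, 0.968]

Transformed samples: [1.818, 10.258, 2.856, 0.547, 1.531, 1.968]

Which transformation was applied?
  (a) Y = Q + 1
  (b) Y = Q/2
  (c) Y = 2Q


Checking option (a) Y = Q + 1:
  Q = 0.818 -> Y = 1.818 ✓
  Q = 9.258 -> Y = 10.258 ✓
  Q = 1.856 -> Y = 2.856 ✓
All samples match this transformation.

(a) Q + 1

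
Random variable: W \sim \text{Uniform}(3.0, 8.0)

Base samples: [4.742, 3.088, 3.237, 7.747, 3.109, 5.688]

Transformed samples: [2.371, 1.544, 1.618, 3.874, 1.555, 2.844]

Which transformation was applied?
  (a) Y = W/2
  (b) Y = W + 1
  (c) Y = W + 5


Checking option (a) Y = W/2:
  W = 4.742 -> Y = 2.371 ✓
  W = 3.088 -> Y = 1.544 ✓
  W = 3.237 -> Y = 1.618 ✓
All samples match this transformation.

(a) W/2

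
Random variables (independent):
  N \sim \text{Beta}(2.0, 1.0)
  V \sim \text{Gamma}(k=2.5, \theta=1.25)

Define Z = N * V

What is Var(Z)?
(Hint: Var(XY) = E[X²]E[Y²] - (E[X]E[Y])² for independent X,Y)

Var(XY) = E[X²]E[Y²] - (E[X]E[Y])²
E[N] = 0.66666667, Var(N) = 0.055555556
E[V] = 3.125, Var(V) = 3.90625
E[N²] = 0.055555556 + 0.66666667² = 0.5
E[V²] = 3.90625 + 3.125² = 13.671875
Var(Z) = 0.5*13.671875 - (0.66666667*3.125)²
= 6.8359375 - 4.3402778 = 2.4956597

2.4956597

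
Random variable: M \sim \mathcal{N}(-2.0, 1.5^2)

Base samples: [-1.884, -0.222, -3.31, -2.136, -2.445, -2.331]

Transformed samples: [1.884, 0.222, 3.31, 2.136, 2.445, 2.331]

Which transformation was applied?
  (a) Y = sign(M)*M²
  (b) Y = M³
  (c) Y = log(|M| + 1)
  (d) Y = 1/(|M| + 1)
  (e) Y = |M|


Checking option (e) Y = |M|:
  M = -1.884 -> Y = 1.884 ✓
  M = -0.222 -> Y = 0.222 ✓
  M = -3.31 -> Y = 3.31 ✓
All samples match this transformation.

(e) |M|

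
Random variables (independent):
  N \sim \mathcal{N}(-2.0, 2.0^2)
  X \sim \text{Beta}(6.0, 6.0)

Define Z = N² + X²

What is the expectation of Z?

E[Z] = E[N²] + E[X²]
E[N²] = Var(N) + E[N]² = 4 + 4 = 8
E[X²] = Var(X) + E[X]² = 0.019230769 + 0.25 = 0.26923077
E[Z] = 8 + 0.26923077 = 8.2692308

8.2692308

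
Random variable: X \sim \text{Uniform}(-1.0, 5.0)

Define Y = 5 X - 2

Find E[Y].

For Y = 5X - 2:
E[Y] = 5 * E[X] - 2
E[X] = (-1 + 5)/2 = 2
E[Y] = 5 * 2 - 2 = 8

8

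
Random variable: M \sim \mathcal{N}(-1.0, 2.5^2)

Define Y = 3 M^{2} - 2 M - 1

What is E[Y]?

E[Y] = 3*E[M²] - 2*E[M] - 1
E[M] = -1
E[M²] = Var(M) + (E[M])² = 6.25 + 1 = 7.25
E[Y] = 3*7.25 - 2*(-1) - 1 = 22.75

22.75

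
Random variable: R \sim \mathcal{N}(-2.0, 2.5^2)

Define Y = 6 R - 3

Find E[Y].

For Y = 6R - 3:
E[Y] = 6 * E[R] - 3
E[R] = -2.0 = -2
E[Y] = 6 * (-2) - 3 = -15

-15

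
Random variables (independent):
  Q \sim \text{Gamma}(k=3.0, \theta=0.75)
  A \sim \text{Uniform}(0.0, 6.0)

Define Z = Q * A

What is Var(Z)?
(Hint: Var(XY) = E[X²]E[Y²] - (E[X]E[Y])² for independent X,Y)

Var(XY) = E[X²]E[Y²] - (E[X]E[Y])²
E[Q] = 2.25, Var(Q) = 1.6875
E[A] = 3, Var(A) = 3
E[Q²] = 1.6875 + 2.25² = 6.75
E[A²] = 3 + 3² = 12
Var(Z) = 6.75*12 - (2.25*3)²
= 81 - 45.5625 = 35.4375

35.4375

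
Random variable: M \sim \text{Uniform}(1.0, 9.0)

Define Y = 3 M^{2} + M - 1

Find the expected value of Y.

E[Y] = 3*E[M²] + 1*E[M] - 1
E[M] = 5
E[M²] = Var(M) + (E[M])² = 5.3333333 + 25 = 30.333333
E[Y] = 3*30.333333 + 1*5 - 1 = 95

95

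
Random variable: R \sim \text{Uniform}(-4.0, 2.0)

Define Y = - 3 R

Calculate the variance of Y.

For Y = aR + b: Var(Y) = a² * Var(R)
Var(R) = (2 + 4)^2/12 = 3
Var(Y) = (-3)² * 3 = 9 * 3 = 27

27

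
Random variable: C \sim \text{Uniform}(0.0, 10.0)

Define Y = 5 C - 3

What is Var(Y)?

For Y = aC + b: Var(Y) = a² * Var(C)
Var(C) = (10 - 0)^2/12 = 8.3333333
Var(Y) = 5² * 8.3333333 = 25 * 8.3333333 = 208.33333

208.33333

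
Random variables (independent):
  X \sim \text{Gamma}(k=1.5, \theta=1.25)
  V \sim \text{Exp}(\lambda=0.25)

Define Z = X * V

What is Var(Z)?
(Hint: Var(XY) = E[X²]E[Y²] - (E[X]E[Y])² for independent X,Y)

Var(XY) = E[X²]E[Y²] - (E[X]E[Y])²
E[X] = 1.875, Var(X) = 2.34375
E[V] = 4, Var(V) = 16
E[X²] = 2.34375 + 1.875² = 5.859375
E[V²] = 16 + 4² = 32
Var(Z) = 5.859375*32 - (1.875*4)²
= 187.5 - 56.25 = 131.25

131.25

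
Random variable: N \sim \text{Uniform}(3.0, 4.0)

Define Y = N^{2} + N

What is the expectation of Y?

E[Y] = 1*E[N²] + 1*E[N]
E[N] = 3.5
E[N²] = Var(N) + (E[N])² = 0.083333333 + 12.25 = 12.333333
E[Y] = 1*12.333333 + 1*3.5 = 15.833333

15.833333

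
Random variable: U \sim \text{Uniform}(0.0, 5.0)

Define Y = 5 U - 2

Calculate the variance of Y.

For Y = aU + b: Var(Y) = a² * Var(U)
Var(U) = (5 - 0)^2/12 = 2.0833333
Var(Y) = 5² * 2.0833333 = 25 * 2.0833333 = 52.083333

52.083333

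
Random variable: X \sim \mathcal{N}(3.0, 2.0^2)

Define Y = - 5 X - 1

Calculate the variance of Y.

For Y = aX + b: Var(Y) = a² * Var(X)
Var(X) = 2.0^2 = 4
Var(Y) = (-5)² * 4 = 25 * 4 = 100

100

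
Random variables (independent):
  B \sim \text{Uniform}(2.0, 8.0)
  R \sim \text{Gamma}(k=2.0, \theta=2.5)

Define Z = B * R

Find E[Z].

For independent RVs: E[XY] = E[X]*E[Y]
E[B] = 5
E[R] = 5
E[Z] = 5 * 5 = 25

25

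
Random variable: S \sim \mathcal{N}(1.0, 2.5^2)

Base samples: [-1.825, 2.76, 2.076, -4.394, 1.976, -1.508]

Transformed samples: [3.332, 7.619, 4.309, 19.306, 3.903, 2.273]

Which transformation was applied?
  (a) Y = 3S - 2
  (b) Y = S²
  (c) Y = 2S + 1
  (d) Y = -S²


Checking option (b) Y = S²:
  S = -1.825 -> Y = 3.332 ✓
  S = 2.76 -> Y = 7.619 ✓
  S = 2.076 -> Y = 4.309 ✓
All samples match this transformation.

(b) S²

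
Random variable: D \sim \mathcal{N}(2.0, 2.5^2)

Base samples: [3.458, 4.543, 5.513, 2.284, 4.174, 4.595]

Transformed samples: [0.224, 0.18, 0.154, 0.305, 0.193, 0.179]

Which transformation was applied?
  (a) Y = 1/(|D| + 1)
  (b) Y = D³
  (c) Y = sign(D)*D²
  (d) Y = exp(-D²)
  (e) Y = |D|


Checking option (a) Y = 1/(|D| + 1):
  D = 3.458 -> Y = 0.224 ✓
  D = 4.543 -> Y = 0.18 ✓
  D = 5.513 -> Y = 0.154 ✓
All samples match this transformation.

(a) 1/(|D| + 1)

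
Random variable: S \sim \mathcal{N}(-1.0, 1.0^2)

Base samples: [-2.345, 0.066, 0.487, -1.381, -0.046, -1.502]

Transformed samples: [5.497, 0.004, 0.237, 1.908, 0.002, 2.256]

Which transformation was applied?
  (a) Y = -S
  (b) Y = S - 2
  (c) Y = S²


Checking option (c) Y = S²:
  S = -2.345 -> Y = 5.497 ✓
  S = 0.066 -> Y = 0.004 ✓
  S = 0.487 -> Y = 0.237 ✓
All samples match this transformation.

(c) S²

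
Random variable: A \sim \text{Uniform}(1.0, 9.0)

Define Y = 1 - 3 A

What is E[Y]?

For Y = -3A + 1:
E[Y] = -3 * E[A] + 1
E[A] = (1 + 9)/2 = 5
E[Y] = -3 * 5 + 1 = -14

-14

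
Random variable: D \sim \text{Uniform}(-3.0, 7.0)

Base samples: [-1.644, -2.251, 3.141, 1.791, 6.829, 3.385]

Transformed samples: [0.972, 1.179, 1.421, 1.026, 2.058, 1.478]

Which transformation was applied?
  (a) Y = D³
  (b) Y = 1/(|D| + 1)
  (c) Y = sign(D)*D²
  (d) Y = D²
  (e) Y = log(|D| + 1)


Checking option (e) Y = log(|D| + 1):
  D = -1.644 -> Y = 0.972 ✓
  D = -2.251 -> Y = 1.179 ✓
  D = 3.141 -> Y = 1.421 ✓
All samples match this transformation.

(e) log(|D| + 1)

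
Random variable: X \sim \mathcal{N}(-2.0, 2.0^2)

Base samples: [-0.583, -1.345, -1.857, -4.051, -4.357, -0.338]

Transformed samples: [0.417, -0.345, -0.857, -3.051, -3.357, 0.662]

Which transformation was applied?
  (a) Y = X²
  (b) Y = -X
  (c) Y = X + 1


Checking option (c) Y = X + 1:
  X = -0.583 -> Y = 0.417 ✓
  X = -1.345 -> Y = -0.345 ✓
  X = -1.857 -> Y = -0.857 ✓
All samples match this transformation.

(c) X + 1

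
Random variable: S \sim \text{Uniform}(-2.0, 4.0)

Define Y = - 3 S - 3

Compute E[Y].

For Y = -3S - 3:
E[Y] = -3 * E[S] - 3
E[S] = (-2 + 4)/2 = 1
E[Y] = -3 * 1 - 3 = -6

-6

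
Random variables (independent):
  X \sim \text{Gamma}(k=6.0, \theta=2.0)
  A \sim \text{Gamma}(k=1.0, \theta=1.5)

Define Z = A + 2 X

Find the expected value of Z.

E[Z] = 2*E[X] + 1*E[A]
E[X] = 12
E[A] = 1.5
E[Z] = 2*12 + 1*1.5 = 25.5

25.5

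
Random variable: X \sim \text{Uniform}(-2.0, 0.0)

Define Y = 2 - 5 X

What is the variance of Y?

For Y = aX + b: Var(Y) = a² * Var(X)
Var(X) = (0 + 2)^2/12 = 0.33333333
Var(Y) = (-5)² * 0.33333333 = 25 * 0.33333333 = 8.3333333

8.3333333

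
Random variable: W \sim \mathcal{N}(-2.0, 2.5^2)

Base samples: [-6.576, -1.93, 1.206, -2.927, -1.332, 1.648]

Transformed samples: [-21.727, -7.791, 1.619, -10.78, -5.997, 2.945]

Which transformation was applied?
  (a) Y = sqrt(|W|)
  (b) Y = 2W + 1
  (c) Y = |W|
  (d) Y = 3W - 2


Checking option (d) Y = 3W - 2:
  W = -6.576 -> Y = -21.727 ✓
  W = -1.93 -> Y = -7.791 ✓
  W = 1.206 -> Y = 1.619 ✓
All samples match this transformation.

(d) 3W - 2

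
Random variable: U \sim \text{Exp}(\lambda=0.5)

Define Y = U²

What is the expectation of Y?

E[U²] = Var(U) + (E[U])² = 4 + 4 = 8

8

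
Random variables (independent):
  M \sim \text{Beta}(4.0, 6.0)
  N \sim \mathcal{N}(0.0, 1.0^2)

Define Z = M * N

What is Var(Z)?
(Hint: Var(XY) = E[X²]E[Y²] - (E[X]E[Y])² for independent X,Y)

Var(XY) = E[X²]E[Y²] - (E[X]E[Y])²
E[M] = 0.4, Var(M) = 0.021818182
E[N] = 0, Var(N) = 1
E[M²] = 0.021818182 + 0.4² = 0.18181818
E[N²] = 1 + 0² = 1
Var(Z) = 0.18181818*1 - (0.4*0)²
= 0.18181818 - 0 = 0.18181818

0.18181818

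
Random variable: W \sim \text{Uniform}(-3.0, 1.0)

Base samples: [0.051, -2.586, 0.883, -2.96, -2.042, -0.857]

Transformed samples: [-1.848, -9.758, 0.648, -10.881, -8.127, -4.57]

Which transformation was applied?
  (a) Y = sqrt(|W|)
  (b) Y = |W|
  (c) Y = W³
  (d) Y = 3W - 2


Checking option (d) Y = 3W - 2:
  W = 0.051 -> Y = -1.848 ✓
  W = -2.586 -> Y = -9.758 ✓
  W = 0.883 -> Y = 0.648 ✓
All samples match this transformation.

(d) 3W - 2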